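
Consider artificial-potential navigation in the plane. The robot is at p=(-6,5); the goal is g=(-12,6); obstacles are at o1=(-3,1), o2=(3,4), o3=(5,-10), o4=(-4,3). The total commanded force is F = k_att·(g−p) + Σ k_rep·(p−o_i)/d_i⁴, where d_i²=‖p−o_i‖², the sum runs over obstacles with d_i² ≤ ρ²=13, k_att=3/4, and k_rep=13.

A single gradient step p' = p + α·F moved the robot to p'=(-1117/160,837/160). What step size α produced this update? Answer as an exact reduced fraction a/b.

α = 1/5

F_att = 3/4·(g−p) = 3/4·(-6,1) = (-4.5000,0.7500)
o1: d²=25 > ρ²=13 → inactive
o2: d²=82 > ρ²=13 → inactive
o3: d²=346 > ρ²=13 → inactive
o4: d²=8 ≤ ρ²=13; F_rep = 13·(-2,2)/8² = (-0.4062,0.4062)
F = F_att + ΣF_rep = (-4.9062,1.1562)
Δp = p'−p = (-0.9812,0.2313); α = Δx/Fx = (-157/160) / (-157/32) = 1/5
check: Δy/Fy = (37/160) / (37/32) = 1/5 ✓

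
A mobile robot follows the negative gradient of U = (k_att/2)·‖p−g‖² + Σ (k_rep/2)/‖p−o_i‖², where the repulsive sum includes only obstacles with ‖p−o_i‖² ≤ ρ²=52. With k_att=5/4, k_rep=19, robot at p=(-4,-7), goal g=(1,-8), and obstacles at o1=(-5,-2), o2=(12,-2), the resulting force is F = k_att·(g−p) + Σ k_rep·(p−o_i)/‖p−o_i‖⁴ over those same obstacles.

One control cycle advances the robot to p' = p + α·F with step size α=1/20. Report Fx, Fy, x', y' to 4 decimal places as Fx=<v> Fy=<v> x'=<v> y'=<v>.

F_att = 5/4·(g−p) = 5/4·(5,-1) = (6.2500,-1.2500)
o1: d²=26 ≤ ρ²=52; F_rep = 19·(1,-5)/26² = (0.0281,-0.1405)
o2: d²=281 > ρ²=52 → inactive
F = F_att + ΣF_rep = (6.2781,-1.3905)
p' = p + 1/20·F = (-3.6861,-7.0695)

Fx=6.2781 Fy=-1.3905 x'=-3.6861 y'=-7.0695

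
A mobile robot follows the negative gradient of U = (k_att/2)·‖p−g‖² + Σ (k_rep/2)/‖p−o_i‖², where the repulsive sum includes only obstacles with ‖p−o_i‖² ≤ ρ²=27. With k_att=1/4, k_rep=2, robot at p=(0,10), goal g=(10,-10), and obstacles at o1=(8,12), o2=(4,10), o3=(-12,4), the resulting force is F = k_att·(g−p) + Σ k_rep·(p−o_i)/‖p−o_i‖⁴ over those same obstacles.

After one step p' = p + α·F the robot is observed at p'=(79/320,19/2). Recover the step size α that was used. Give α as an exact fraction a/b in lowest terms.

α = 1/10

F_att = 1/4·(g−p) = 1/4·(10,-20) = (2.5000,-5.0000)
o1: d²=68 > ρ²=27 → inactive
o2: d²=16 ≤ ρ²=27; F_rep = 2·(-4,0)/16² = (-0.0312,0.0000)
o3: d²=180 > ρ²=27 → inactive
F = F_att + ΣF_rep = (2.4688,-5.0000)
Δp = p'−p = (0.2469,-0.5000); α = Δx/Fx = (79/320) / (79/32) = 1/10
check: Δy/Fy = (-1/2) / (-5) = 1/10 ✓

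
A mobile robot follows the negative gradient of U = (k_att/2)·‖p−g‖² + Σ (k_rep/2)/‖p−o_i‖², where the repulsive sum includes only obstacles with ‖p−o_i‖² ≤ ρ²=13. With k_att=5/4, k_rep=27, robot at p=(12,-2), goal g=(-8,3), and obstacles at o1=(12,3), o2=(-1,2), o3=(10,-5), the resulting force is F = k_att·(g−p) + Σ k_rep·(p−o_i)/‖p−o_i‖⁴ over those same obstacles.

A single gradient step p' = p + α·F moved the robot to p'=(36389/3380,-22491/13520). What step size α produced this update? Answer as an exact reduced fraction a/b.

α = 1/20

F_att = 5/4·(g−p) = 5/4·(-20,5) = (-25.0000,6.2500)
o1: d²=25 > ρ²=13 → inactive
o2: d²=185 > ρ²=13 → inactive
o3: d²=13 ≤ ρ²=13; F_rep = 27·(2,3)/13² = (0.3195,0.4793)
F = F_att + ΣF_rep = (-24.6805,6.7293)
Δp = p'−p = (-1.2340,0.3365); α = Δx/Fx = (-4171/3380) / (-4171/169) = 1/20
check: Δy/Fy = (4549/13520) / (4549/676) = 1/20 ✓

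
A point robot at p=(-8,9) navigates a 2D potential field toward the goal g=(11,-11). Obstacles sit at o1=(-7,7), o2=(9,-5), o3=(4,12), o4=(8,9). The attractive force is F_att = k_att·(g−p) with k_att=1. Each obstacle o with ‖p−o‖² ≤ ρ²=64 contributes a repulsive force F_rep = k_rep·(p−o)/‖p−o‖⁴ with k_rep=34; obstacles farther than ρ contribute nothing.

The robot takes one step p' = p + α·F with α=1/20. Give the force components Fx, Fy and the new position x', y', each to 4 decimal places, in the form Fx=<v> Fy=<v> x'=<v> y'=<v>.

Fx=17.6400 Fy=-17.2800 x'=-7.1180 y'=8.1360

F_att = 1·(g−p) = 1·(19,-20) = (19.0000,-20.0000)
o1: d²=5 ≤ ρ²=64; F_rep = 34·(-1,2)/5² = (-1.3600,2.7200)
o2: d²=485 > ρ²=64 → inactive
o3: d²=153 > ρ²=64 → inactive
o4: d²=256 > ρ²=64 → inactive
F = F_att + ΣF_rep = (17.6400,-17.2800)
p' = p + 1/20·F = (-7.1180,8.1360)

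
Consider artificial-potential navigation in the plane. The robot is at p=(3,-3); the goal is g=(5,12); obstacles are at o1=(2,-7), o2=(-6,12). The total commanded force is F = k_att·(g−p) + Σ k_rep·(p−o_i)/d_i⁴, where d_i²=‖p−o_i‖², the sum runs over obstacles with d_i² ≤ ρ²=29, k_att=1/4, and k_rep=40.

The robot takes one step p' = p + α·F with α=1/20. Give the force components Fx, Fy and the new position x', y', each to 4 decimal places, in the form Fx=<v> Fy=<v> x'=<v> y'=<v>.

F_att = 1/4·(g−p) = 1/4·(2,15) = (0.5000,3.7500)
o1: d²=17 ≤ ρ²=29; F_rep = 40·(1,4)/17² = (0.1384,0.5536)
o2: d²=306 > ρ²=29 → inactive
F = F_att + ΣF_rep = (0.6384,4.3036)
p' = p + 1/20·F = (3.0319,-2.7848)

Fx=0.6384 Fy=4.3036 x'=3.0319 y'=-2.7848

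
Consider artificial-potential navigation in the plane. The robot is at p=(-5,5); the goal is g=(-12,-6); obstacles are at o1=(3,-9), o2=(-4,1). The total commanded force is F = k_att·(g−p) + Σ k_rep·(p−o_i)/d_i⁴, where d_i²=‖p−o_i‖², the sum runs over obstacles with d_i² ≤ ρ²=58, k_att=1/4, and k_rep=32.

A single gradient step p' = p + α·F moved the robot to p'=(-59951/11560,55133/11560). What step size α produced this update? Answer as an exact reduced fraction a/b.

F_att = 1/4·(g−p) = 1/4·(-7,-11) = (-1.7500,-2.7500)
o1: d²=260 > ρ²=58 → inactive
o2: d²=17 ≤ ρ²=58; F_rep = 32·(-1,4)/17² = (-0.1107,0.4429)
F = F_att + ΣF_rep = (-1.8607,-2.3071)
Δp = p'−p = (-0.1861,-0.2307); α = Δx/Fx = (-2151/11560) / (-2151/1156) = 1/10
check: Δy/Fy = (-2667/11560) / (-2667/1156) = 1/10 ✓

α = 1/10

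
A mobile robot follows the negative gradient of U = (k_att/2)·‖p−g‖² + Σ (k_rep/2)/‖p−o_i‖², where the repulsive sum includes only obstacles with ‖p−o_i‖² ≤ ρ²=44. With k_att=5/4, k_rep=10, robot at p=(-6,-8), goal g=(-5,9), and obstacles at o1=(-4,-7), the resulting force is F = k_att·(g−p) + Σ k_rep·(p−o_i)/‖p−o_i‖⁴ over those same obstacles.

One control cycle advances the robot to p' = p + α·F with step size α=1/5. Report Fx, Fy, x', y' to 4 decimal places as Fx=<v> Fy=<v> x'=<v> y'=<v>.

Fx=0.4500 Fy=20.8500 x'=-5.9100 y'=-3.8300

F_att = 5/4·(g−p) = 5/4·(1,17) = (1.2500,21.2500)
o1: d²=5 ≤ ρ²=44; F_rep = 10·(-2,-1)/5² = (-0.8000,-0.4000)
F = F_att + ΣF_rep = (0.4500,20.8500)
p' = p + 1/5·F = (-5.9100,-3.8300)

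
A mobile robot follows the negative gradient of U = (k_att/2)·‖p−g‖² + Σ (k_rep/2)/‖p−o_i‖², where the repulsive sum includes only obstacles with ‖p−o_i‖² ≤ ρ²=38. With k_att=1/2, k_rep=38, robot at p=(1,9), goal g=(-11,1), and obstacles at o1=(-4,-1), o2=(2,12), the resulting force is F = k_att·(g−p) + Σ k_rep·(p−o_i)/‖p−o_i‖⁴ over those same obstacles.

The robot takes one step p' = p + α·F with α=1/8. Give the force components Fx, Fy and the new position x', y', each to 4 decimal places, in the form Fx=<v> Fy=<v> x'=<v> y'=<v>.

Fx=-6.3800 Fy=-5.1400 x'=0.2025 y'=8.3575

F_att = 1/2·(g−p) = 1/2·(-12,-8) = (-6.0000,-4.0000)
o1: d²=125 > ρ²=38 → inactive
o2: d²=10 ≤ ρ²=38; F_rep = 38·(-1,-3)/10² = (-0.3800,-1.1400)
F = F_att + ΣF_rep = (-6.3800,-5.1400)
p' = p + 1/8·F = (0.2025,8.3575)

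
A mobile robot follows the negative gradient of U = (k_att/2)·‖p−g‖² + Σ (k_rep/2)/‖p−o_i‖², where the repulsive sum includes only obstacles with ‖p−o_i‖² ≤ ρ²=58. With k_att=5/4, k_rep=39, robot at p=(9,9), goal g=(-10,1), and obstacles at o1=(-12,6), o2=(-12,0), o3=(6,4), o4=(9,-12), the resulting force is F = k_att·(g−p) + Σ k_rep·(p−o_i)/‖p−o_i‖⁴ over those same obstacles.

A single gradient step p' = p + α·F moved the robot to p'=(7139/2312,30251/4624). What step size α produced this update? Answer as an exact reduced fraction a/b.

α = 1/4

F_att = 5/4·(g−p) = 5/4·(-19,-8) = (-23.7500,-10.0000)
o1: d²=450 > ρ²=58 → inactive
o2: d²=522 > ρ²=58 → inactive
o3: d²=34 ≤ ρ²=58; F_rep = 39·(3,5)/34² = (0.1012,0.1687)
o4: d²=441 > ρ²=58 → inactive
F = F_att + ΣF_rep = (-23.6488,-9.8313)
Δp = p'−p = (-5.9122,-2.4578); α = Δx/Fx = (-13669/2312) / (-13669/578) = 1/4
check: Δy/Fy = (-11365/4624) / (-11365/1156) = 1/4 ✓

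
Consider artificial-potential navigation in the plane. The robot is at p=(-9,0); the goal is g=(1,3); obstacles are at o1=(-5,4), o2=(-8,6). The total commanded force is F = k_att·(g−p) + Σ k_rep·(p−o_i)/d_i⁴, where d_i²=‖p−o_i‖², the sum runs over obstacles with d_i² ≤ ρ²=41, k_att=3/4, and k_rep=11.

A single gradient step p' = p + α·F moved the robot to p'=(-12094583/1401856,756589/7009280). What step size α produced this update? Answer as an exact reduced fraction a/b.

F_att = 3/4·(g−p) = 3/4·(10,3) = (7.5000,2.2500)
o1: d²=32 ≤ ρ²=41; F_rep = 11·(-4,-4)/32² = (-0.0430,-0.0430)
o2: d²=37 ≤ ρ²=41; F_rep = 11·(-1,-6)/37² = (-0.0080,-0.0482)
F = F_att + ΣF_rep = (7.4490,2.1588)
Δp = p'−p = (0.3724,0.1079); α = Δx/Fx = (522121/1401856) / (2610605/350464) = 1/20
check: Δy/Fy = (756589/7009280) / (756589/350464) = 1/20 ✓

α = 1/20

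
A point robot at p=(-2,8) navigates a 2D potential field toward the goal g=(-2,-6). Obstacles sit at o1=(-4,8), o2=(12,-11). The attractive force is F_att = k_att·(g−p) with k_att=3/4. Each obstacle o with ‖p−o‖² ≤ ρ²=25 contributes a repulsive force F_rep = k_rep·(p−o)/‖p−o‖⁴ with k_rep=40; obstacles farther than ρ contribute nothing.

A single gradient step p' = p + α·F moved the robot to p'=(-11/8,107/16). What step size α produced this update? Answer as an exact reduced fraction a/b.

F_att = 3/4·(g−p) = 3/4·(0,-14) = (0.0000,-10.5000)
o1: d²=4 ≤ ρ²=25; F_rep = 40·(2,0)/4² = (5.0000,0.0000)
o2: d²=557 > ρ²=25 → inactive
F = F_att + ΣF_rep = (5.0000,-10.5000)
Δp = p'−p = (0.6250,-1.3125); α = Δx/Fx = (5/8) / (5) = 1/8
check: Δy/Fy = (-21/16) / (-21/2) = 1/8 ✓

α = 1/8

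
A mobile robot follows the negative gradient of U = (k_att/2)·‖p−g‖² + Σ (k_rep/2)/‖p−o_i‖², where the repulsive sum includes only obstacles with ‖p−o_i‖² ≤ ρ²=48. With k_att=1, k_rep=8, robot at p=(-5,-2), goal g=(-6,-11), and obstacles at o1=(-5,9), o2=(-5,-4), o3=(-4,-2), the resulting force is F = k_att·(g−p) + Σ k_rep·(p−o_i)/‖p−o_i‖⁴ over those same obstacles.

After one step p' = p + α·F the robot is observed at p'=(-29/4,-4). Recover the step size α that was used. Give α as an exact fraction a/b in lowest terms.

α = 1/4

F_att = 1·(g−p) = 1·(-1,-9) = (-1.0000,-9.0000)
o1: d²=121 > ρ²=48 → inactive
o2: d²=4 ≤ ρ²=48; F_rep = 8·(0,2)/4² = (0.0000,1.0000)
o3: d²=1 ≤ ρ²=48; F_rep = 8·(-1,0)/1² = (-8.0000,0.0000)
F = F_att + ΣF_rep = (-9.0000,-8.0000)
Δp = p'−p = (-2.2500,-2.0000); α = Δx/Fx = (-9/4) / (-9) = 1/4
check: Δy/Fy = (-2) / (-8) = 1/4 ✓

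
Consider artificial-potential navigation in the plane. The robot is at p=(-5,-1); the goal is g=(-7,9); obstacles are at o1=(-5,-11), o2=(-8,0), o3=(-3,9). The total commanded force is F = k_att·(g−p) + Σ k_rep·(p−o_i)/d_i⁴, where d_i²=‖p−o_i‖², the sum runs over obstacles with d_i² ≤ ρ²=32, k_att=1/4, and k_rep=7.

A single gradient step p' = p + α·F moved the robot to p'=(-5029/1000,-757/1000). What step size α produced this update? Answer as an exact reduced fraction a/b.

F_att = 1/4·(g−p) = 1/4·(-2,10) = (-0.5000,2.5000)
o1: d²=100 > ρ²=32 → inactive
o2: d²=10 ≤ ρ²=32; F_rep = 7·(3,-1)/10² = (0.2100,-0.0700)
o3: d²=104 > ρ²=32 → inactive
F = F_att + ΣF_rep = (-0.2900,2.4300)
Δp = p'−p = (-0.0290,0.2430); α = Δx/Fx = (-29/1000) / (-29/100) = 1/10
check: Δy/Fy = (243/1000) / (243/100) = 1/10 ✓

α = 1/10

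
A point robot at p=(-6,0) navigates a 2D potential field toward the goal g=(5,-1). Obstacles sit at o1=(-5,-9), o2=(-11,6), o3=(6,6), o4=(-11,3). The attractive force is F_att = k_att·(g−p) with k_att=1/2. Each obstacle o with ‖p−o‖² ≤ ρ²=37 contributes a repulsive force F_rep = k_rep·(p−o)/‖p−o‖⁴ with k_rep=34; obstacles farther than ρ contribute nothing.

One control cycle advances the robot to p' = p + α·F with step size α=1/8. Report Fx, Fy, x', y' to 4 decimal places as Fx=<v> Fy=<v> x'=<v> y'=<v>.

Fx=5.6471 Fy=-0.5882 x'=-5.2941 y'=-0.0735

F_att = 1/2·(g−p) = 1/2·(11,-1) = (5.5000,-0.5000)
o1: d²=82 > ρ²=37 → inactive
o2: d²=61 > ρ²=37 → inactive
o3: d²=180 > ρ²=37 → inactive
o4: d²=34 ≤ ρ²=37; F_rep = 34·(5,-3)/34² = (0.1471,-0.0882)
F = F_att + ΣF_rep = (5.6471,-0.5882)
p' = p + 1/8·F = (-5.2941,-0.0735)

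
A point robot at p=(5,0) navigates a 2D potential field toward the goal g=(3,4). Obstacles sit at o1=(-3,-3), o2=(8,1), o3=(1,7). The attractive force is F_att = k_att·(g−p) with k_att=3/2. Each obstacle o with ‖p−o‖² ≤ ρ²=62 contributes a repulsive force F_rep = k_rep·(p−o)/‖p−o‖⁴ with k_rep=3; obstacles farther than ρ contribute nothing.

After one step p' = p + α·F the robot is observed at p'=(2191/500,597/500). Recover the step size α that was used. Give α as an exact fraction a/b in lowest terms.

F_att = 3/2·(g−p) = 3/2·(-2,4) = (-3.0000,6.0000)
o1: d²=73 > ρ²=62 → inactive
o2: d²=10 ≤ ρ²=62; F_rep = 3·(-3,-1)/10² = (-0.0900,-0.0300)
o3: d²=65 > ρ²=62 → inactive
F = F_att + ΣF_rep = (-3.0900,5.9700)
Δp = p'−p = (-0.6180,1.1940); α = Δx/Fx = (-309/500) / (-309/100) = 1/5
check: Δy/Fy = (597/500) / (597/100) = 1/5 ✓

α = 1/5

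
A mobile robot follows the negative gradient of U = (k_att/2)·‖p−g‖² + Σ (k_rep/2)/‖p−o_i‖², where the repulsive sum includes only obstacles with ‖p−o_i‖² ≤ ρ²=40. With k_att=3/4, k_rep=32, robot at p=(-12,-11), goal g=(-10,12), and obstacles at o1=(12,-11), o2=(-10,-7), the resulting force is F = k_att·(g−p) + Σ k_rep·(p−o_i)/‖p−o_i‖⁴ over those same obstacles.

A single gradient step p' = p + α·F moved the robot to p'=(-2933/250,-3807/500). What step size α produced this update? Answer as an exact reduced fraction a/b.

α = 1/5

F_att = 3/4·(g−p) = 3/4·(2,23) = (1.5000,17.2500)
o1: d²=576 > ρ²=40 → inactive
o2: d²=20 ≤ ρ²=40; F_rep = 32·(-2,-4)/20² = (-0.1600,-0.3200)
F = F_att + ΣF_rep = (1.3400,16.9300)
Δp = p'−p = (0.2680,3.3860); α = Δx/Fx = (67/250) / (67/50) = 1/5
check: Δy/Fy = (1693/500) / (1693/100) = 1/5 ✓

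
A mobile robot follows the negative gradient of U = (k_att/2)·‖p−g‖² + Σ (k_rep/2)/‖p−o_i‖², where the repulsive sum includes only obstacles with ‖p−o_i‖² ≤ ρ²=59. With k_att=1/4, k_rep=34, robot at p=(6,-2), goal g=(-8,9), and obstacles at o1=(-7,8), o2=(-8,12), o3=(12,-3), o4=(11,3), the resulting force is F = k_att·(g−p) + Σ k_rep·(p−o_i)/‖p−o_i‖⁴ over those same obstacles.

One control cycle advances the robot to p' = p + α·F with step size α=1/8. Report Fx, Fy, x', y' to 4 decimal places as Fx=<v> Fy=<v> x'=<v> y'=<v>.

F_att = 1/4·(g−p) = 1/4·(-14,11) = (-3.5000,2.7500)
o1: d²=269 > ρ²=59 → inactive
o2: d²=392 > ρ²=59 → inactive
o3: d²=37 ≤ ρ²=59; F_rep = 34·(-6,1)/37² = (-0.1490,0.0248)
o4: d²=50 ≤ ρ²=59; F_rep = 34·(-5,-5)/50² = (-0.0680,-0.0680)
F = F_att + ΣF_rep = (-3.7170,2.7068)
p' = p + 1/8·F = (5.5354,-1.6616)

Fx=-3.7170 Fy=2.7068 x'=5.5354 y'=-1.6616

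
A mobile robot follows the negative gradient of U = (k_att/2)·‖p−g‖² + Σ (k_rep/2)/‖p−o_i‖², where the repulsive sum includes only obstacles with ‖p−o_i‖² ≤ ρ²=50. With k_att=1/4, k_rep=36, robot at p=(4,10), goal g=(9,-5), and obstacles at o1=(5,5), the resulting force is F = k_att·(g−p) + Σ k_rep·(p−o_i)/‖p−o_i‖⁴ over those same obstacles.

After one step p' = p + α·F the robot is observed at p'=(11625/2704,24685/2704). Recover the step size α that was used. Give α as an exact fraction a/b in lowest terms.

α = 1/4

F_att = 1/4·(g−p) = 1/4·(5,-15) = (1.2500,-3.7500)
o1: d²=26 ≤ ρ²=50; F_rep = 36·(-1,5)/26² = (-0.0533,0.2663)
F = F_att + ΣF_rep = (1.1967,-3.4837)
Δp = p'−p = (0.2992,-0.8709); α = Δx/Fx = (809/2704) / (809/676) = 1/4
check: Δy/Fy = (-2355/2704) / (-2355/676) = 1/4 ✓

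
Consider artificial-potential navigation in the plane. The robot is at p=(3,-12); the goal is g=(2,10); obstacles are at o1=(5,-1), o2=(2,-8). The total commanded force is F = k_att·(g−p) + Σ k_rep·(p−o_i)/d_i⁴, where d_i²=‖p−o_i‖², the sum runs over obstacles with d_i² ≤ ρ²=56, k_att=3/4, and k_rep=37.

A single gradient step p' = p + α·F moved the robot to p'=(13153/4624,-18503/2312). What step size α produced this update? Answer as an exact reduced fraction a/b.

F_att = 3/4·(g−p) = 3/4·(-1,22) = (-0.7500,16.5000)
o1: d²=125 > ρ²=56 → inactive
o2: d²=17 ≤ ρ²=56; F_rep = 37·(1,-4)/17² = (0.1280,-0.5121)
F = F_att + ΣF_rep = (-0.6220,15.9879)
Δp = p'−p = (-0.1555,3.9970); α = Δx/Fx = (-719/4624) / (-719/1156) = 1/4
check: Δy/Fy = (9241/2312) / (9241/578) = 1/4 ✓

α = 1/4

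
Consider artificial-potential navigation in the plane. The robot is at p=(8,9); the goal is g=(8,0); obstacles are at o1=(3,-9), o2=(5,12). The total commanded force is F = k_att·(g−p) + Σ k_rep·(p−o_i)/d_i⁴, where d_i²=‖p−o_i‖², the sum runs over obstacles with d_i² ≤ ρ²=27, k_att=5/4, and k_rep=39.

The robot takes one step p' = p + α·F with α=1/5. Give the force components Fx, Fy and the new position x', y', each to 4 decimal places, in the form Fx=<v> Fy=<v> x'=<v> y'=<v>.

Fx=0.3611 Fy=-11.6111 x'=8.0722 y'=6.6778

F_att = 5/4·(g−p) = 5/4·(0,-9) = (0.0000,-11.2500)
o1: d²=349 > ρ²=27 → inactive
o2: d²=18 ≤ ρ²=27; F_rep = 39·(3,-3)/18² = (0.3611,-0.3611)
F = F_att + ΣF_rep = (0.3611,-11.6111)
p' = p + 1/5·F = (8.0722,6.6778)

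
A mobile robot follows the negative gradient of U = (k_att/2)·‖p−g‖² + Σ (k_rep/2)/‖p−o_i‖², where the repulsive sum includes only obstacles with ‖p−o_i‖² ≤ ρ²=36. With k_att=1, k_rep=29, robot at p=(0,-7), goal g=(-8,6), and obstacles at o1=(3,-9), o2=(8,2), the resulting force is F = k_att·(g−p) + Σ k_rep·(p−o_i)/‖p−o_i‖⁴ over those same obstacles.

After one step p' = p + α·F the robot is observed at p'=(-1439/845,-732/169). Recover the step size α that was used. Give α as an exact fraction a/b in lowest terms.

F_att = 1·(g−p) = 1·(-8,13) = (-8.0000,13.0000)
o1: d²=13 ≤ ρ²=36; F_rep = 29·(-3,2)/13² = (-0.5148,0.3432)
o2: d²=145 > ρ²=36 → inactive
F = F_att + ΣF_rep = (-8.5148,13.3432)
Δp = p'−p = (-1.7030,2.6686); α = Δx/Fx = (-1439/845) / (-1439/169) = 1/5
check: Δy/Fy = (451/169) / (2255/169) = 1/5 ✓

α = 1/5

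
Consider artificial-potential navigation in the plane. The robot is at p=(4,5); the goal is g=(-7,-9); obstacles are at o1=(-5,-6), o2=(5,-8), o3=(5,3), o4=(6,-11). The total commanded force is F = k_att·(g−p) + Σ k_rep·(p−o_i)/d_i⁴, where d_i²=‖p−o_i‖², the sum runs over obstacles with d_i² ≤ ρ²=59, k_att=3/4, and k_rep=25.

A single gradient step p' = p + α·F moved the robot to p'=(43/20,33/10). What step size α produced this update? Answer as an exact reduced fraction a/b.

α = 1/5

F_att = 3/4·(g−p) = 3/4·(-11,-14) = (-8.2500,-10.5000)
o1: d²=202 > ρ²=59 → inactive
o2: d²=170 > ρ²=59 → inactive
o3: d²=5 ≤ ρ²=59; F_rep = 25·(-1,2)/5² = (-1.0000,2.0000)
o4: d²=260 > ρ²=59 → inactive
F = F_att + ΣF_rep = (-9.2500,-8.5000)
Δp = p'−p = (-1.8500,-1.7000); α = Δx/Fx = (-37/20) / (-37/4) = 1/5
check: Δy/Fy = (-17/10) / (-17/2) = 1/5 ✓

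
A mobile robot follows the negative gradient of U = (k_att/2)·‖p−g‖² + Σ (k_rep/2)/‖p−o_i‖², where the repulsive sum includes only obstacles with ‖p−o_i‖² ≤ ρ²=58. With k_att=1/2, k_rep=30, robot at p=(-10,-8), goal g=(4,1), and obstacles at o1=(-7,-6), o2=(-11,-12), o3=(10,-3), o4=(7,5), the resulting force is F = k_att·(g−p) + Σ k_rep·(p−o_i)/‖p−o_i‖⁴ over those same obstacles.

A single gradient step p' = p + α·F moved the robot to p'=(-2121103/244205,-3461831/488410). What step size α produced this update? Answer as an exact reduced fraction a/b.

F_att = 1/2·(g−p) = 1/2·(14,9) = (7.0000,4.5000)
o1: d²=13 ≤ ρ²=58; F_rep = 30·(-3,-2)/13² = (-0.5325,-0.3550)
o2: d²=17 ≤ ρ²=58; F_rep = 30·(1,4)/17² = (0.1038,0.4152)
o3: d²=425 > ρ²=58 → inactive
o4: d²=458 > ρ²=58 → inactive
F = F_att + ΣF_rep = (6.5713,4.5602)
Δp = p'−p = (1.3143,0.9120); α = Δx/Fx = (320947/244205) / (320947/48841) = 1/5
check: Δy/Fy = (445449/488410) / (445449/97682) = 1/5 ✓

α = 1/5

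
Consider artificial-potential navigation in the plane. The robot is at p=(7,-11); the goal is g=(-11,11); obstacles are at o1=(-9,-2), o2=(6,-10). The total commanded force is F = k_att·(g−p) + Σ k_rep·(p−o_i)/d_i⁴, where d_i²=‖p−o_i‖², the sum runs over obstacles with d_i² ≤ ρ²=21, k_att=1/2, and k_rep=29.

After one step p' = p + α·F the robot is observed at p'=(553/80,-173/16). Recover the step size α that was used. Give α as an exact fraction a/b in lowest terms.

α = 1/20

F_att = 1/2·(g−p) = 1/2·(-18,22) = (-9.0000,11.0000)
o1: d²=337 > ρ²=21 → inactive
o2: d²=2 ≤ ρ²=21; F_rep = 29·(1,-1)/2² = (7.2500,-7.2500)
F = F_att + ΣF_rep = (-1.7500,3.7500)
Δp = p'−p = (-0.0875,0.1875); α = Δx/Fx = (-7/80) / (-7/4) = 1/20
check: Δy/Fy = (3/16) / (15/4) = 1/20 ✓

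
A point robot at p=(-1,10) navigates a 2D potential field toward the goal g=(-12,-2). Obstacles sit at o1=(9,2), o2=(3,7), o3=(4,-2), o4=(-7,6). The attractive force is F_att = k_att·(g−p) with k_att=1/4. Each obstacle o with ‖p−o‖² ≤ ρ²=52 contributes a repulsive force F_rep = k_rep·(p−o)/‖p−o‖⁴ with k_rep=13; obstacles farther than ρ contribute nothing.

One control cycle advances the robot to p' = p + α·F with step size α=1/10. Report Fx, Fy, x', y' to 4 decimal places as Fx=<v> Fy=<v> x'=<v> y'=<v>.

F_att = 1/4·(g−p) = 1/4·(-11,-12) = (-2.7500,-3.0000)
o1: d²=164 > ρ²=52 → inactive
o2: d²=25 ≤ ρ²=52; F_rep = 13·(-4,3)/25² = (-0.0832,0.0624)
o3: d²=169 > ρ²=52 → inactive
o4: d²=52 ≤ ρ²=52; F_rep = 13·(6,4)/52² = (0.0288,0.0192)
F = F_att + ΣF_rep = (-2.8044,-2.9184)
p' = p + 1/10·F = (-1.2804,9.7082)

Fx=-2.8044 Fy=-2.9184 x'=-1.2804 y'=9.7082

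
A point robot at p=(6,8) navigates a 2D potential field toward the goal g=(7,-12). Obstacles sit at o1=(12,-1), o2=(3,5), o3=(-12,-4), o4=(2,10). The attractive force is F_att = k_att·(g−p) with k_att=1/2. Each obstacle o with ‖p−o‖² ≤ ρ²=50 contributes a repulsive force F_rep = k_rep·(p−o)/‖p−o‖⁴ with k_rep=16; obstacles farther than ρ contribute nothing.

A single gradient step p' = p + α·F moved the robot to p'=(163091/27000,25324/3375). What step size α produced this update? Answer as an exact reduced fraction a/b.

F_att = 1/2·(g−p) = 1/2·(1,-20) = (0.5000,-10.0000)
o1: d²=117 > ρ²=50 → inactive
o2: d²=18 ≤ ρ²=50; F_rep = 16·(3,3)/18² = (0.1481,0.1481)
o3: d²=468 > ρ²=50 → inactive
o4: d²=20 ≤ ρ²=50; F_rep = 16·(4,-2)/20² = (0.1600,-0.0800)
F = F_att + ΣF_rep = (0.8081,-9.9319)
Δp = p'−p = (0.0404,-0.4966); α = Δx/Fx = (1091/27000) / (1091/1350) = 1/20
check: Δy/Fy = (-1676/3375) / (-6704/675) = 1/20 ✓

α = 1/20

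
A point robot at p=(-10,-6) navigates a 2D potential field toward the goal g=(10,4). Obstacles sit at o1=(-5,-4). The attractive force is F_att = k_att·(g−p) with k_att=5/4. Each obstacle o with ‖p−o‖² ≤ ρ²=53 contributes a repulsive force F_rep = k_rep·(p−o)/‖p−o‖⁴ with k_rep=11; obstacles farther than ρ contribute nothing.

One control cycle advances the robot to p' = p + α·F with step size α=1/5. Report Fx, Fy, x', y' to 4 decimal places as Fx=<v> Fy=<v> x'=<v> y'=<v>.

F_att = 5/4·(g−p) = 5/4·(20,10) = (25.0000,12.5000)
o1: d²=29 ≤ ρ²=53; F_rep = 11·(-5,-2)/29² = (-0.0654,-0.0262)
F = F_att + ΣF_rep = (24.9346,12.4738)
p' = p + 1/5·F = (-5.0131,-3.5052)

Fx=24.9346 Fy=12.4738 x'=-5.0131 y'=-3.5052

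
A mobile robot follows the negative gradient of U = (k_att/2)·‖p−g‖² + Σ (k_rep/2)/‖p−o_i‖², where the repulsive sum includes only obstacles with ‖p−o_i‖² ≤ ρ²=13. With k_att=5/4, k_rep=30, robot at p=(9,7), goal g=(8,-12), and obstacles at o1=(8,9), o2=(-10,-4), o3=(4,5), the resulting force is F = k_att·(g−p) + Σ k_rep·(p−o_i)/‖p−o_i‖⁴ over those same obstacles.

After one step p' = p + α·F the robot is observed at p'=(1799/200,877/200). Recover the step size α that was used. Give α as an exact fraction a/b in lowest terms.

α = 1/10

F_att = 5/4·(g−p) = 5/4·(-1,-19) = (-1.2500,-23.7500)
o1: d²=5 ≤ ρ²=13; F_rep = 30·(1,-2)/5² = (1.2000,-2.4000)
o2: d²=482 > ρ²=13 → inactive
o3: d²=29 > ρ²=13 → inactive
F = F_att + ΣF_rep = (-0.0500,-26.1500)
Δp = p'−p = (-0.0050,-2.6150); α = Δx/Fx = (-1/200) / (-1/20) = 1/10
check: Δy/Fy = (-523/200) / (-523/20) = 1/10 ✓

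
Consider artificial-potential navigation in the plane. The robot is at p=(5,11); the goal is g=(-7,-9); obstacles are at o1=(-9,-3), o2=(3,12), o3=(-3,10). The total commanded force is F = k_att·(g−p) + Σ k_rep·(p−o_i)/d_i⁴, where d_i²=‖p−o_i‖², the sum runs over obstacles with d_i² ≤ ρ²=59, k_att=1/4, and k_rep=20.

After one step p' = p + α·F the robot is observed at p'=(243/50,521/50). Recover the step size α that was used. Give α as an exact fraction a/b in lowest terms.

F_att = 1/4·(g−p) = 1/4·(-12,-20) = (-3.0000,-5.0000)
o1: d²=392 > ρ²=59 → inactive
o2: d²=5 ≤ ρ²=59; F_rep = 20·(2,-1)/5² = (1.6000,-0.8000)
o3: d²=65 > ρ²=59 → inactive
F = F_att + ΣF_rep = (-1.4000,-5.8000)
Δp = p'−p = (-0.1400,-0.5800); α = Δx/Fx = (-7/50) / (-7/5) = 1/10
check: Δy/Fy = (-29/50) / (-29/5) = 1/10 ✓

α = 1/10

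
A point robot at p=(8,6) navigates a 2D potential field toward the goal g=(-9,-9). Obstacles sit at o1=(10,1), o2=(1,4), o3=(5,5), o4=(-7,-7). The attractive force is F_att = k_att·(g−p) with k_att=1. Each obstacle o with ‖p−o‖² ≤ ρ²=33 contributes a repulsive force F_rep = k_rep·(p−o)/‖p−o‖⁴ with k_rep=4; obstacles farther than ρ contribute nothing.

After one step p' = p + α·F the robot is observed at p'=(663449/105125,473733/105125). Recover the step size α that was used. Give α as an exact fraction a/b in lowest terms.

F_att = 1·(g−p) = 1·(-17,-15) = (-17.0000,-15.0000)
o1: d²=29 ≤ ρ²=33; F_rep = 4·(-2,5)/29² = (-0.0095,0.0238)
o2: d²=53 > ρ²=33 → inactive
o3: d²=10 ≤ ρ²=33; F_rep = 4·(3,1)/10² = (0.1200,0.0400)
o4: d²=394 > ρ²=33 → inactive
F = F_att + ΣF_rep = (-16.8895,-14.9362)
Δp = p'−p = (-1.6890,-1.4936); α = Δx/Fx = (-177551/105125) / (-355102/21025) = 1/10
check: Δy/Fy = (-157017/105125) / (-314034/21025) = 1/10 ✓

α = 1/10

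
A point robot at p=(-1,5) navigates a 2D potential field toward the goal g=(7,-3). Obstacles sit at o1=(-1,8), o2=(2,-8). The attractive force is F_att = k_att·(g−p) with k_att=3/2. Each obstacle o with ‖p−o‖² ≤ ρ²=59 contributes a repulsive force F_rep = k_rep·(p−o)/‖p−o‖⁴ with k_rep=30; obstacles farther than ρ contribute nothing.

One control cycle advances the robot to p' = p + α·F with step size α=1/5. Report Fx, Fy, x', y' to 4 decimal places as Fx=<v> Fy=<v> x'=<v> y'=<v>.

F_att = 3/2·(g−p) = 3/2·(8,-8) = (12.0000,-12.0000)
o1: d²=9 ≤ ρ²=59; F_rep = 30·(0,-3)/9² = (0.0000,-1.1111)
o2: d²=178 > ρ²=59 → inactive
F = F_att + ΣF_rep = (12.0000,-13.1111)
p' = p + 1/5·F = (1.4000,2.3778)

Fx=12.0000 Fy=-13.1111 x'=1.4000 y'=2.3778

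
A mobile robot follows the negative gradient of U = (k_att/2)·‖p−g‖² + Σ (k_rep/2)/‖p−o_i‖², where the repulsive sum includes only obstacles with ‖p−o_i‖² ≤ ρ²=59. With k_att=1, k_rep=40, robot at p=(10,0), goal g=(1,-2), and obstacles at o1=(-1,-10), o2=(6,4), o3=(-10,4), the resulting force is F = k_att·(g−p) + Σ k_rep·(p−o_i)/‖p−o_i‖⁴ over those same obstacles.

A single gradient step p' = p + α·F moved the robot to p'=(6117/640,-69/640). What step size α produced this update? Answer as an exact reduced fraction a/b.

α = 1/20

F_att = 1·(g−p) = 1·(-9,-2) = (-9.0000,-2.0000)
o1: d²=221 > ρ²=59 → inactive
o2: d²=32 ≤ ρ²=59; F_rep = 40·(4,-4)/32² = (0.1562,-0.1562)
o3: d²=416 > ρ²=59 → inactive
F = F_att + ΣF_rep = (-8.8438,-2.1562)
Δp = p'−p = (-0.4422,-0.1078); α = Δx/Fx = (-283/640) / (-283/32) = 1/20
check: Δy/Fy = (-69/640) / (-69/32) = 1/20 ✓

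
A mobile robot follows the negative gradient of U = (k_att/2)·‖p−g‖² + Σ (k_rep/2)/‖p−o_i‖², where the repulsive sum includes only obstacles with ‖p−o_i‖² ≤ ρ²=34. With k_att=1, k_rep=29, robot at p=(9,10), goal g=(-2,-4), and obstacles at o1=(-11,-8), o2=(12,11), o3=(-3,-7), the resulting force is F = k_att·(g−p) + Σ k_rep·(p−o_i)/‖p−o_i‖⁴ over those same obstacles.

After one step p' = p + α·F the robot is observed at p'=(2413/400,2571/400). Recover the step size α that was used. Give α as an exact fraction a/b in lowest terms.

α = 1/4

F_att = 1·(g−p) = 1·(-11,-14) = (-11.0000,-14.0000)
o1: d²=724 > ρ²=34 → inactive
o2: d²=10 ≤ ρ²=34; F_rep = 29·(-3,-1)/10² = (-0.8700,-0.2900)
o3: d²=433 > ρ²=34 → inactive
F = F_att + ΣF_rep = (-11.8700,-14.2900)
Δp = p'−p = (-2.9675,-3.5725); α = Δx/Fx = (-1187/400) / (-1187/100) = 1/4
check: Δy/Fy = (-1429/400) / (-1429/100) = 1/4 ✓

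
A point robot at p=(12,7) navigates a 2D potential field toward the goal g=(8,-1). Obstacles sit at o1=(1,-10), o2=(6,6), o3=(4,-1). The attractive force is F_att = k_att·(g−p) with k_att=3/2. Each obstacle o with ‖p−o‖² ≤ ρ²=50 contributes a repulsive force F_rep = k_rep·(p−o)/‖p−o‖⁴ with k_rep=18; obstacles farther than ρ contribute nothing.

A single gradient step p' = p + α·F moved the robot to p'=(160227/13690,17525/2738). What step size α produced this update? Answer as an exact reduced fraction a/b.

F_att = 3/2·(g−p) = 3/2·(-4,-8) = (-6.0000,-12.0000)
o1: d²=410 > ρ²=50 → inactive
o2: d²=37 ≤ ρ²=50; F_rep = 18·(6,1)/37² = (0.0789,0.0131)
o3: d²=128 > ρ²=50 → inactive
F = F_att + ΣF_rep = (-5.9211,-11.9869)
Δp = p'−p = (-0.2961,-0.5993); α = Δx/Fx = (-4053/13690) / (-8106/1369) = 1/20
check: Δy/Fy = (-1641/2738) / (-16410/1369) = 1/20 ✓

α = 1/20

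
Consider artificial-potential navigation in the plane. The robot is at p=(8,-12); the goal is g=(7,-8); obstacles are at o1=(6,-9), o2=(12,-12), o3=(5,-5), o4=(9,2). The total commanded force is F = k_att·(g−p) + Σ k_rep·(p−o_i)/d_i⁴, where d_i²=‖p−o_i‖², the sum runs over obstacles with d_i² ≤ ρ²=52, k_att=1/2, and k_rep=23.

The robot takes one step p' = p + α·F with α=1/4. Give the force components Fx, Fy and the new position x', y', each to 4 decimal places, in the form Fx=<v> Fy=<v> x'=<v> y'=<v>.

F_att = 1/2·(g−p) = 1/2·(-1,4) = (-0.5000,2.0000)
o1: d²=13 ≤ ρ²=52; F_rep = 23·(2,-3)/13² = (0.2722,-0.4083)
o2: d²=16 ≤ ρ²=52; F_rep = 23·(-4,0)/16² = (-0.3594,0.0000)
o3: d²=58 > ρ²=52 → inactive
o4: d²=197 > ρ²=52 → inactive
F = F_att + ΣF_rep = (-0.5872,1.5917)
p' = p + 1/4·F = (7.8532,-11.6021)

Fx=-0.5872 Fy=1.5917 x'=7.8532 y'=-11.6021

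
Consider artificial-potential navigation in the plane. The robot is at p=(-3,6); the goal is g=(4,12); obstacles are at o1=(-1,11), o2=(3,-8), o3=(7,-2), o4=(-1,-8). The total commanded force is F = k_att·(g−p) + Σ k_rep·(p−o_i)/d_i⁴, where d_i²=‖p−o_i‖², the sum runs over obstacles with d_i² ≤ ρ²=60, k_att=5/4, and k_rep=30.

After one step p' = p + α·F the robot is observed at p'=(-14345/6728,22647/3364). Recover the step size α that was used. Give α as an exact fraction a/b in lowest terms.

α = 1/10

F_att = 5/4·(g−p) = 5/4·(7,6) = (8.7500,7.5000)
o1: d²=29 ≤ ρ²=60; F_rep = 30·(-2,-5)/29² = (-0.0713,-0.1784)
o2: d²=232 > ρ²=60 → inactive
o3: d²=164 > ρ²=60 → inactive
o4: d²=200 > ρ²=60 → inactive
F = F_att + ΣF_rep = (8.6787,7.3216)
Δp = p'−p = (0.8679,0.7322); α = Δx/Fx = (5839/6728) / (29195/3364) = 1/10
check: Δy/Fy = (2463/3364) / (12315/1682) = 1/10 ✓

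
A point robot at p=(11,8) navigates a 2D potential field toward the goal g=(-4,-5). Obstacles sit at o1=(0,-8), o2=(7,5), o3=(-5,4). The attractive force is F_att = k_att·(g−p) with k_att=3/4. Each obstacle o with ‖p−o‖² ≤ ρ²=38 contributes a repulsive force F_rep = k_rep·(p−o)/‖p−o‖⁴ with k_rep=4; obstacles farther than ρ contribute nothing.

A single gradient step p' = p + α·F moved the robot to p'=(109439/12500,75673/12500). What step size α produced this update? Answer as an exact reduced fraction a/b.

F_att = 3/4·(g−p) = 3/4·(-15,-13) = (-11.2500,-9.7500)
o1: d²=377 > ρ²=38 → inactive
o2: d²=25 ≤ ρ²=38; F_rep = 4·(4,3)/25² = (0.0256,0.0192)
o3: d²=272 > ρ²=38 → inactive
F = F_att + ΣF_rep = (-11.2244,-9.7308)
Δp = p'−p = (-2.2449,-1.9462); α = Δx/Fx = (-28061/12500) / (-28061/2500) = 1/5
check: Δy/Fy = (-24327/12500) / (-24327/2500) = 1/5 ✓

α = 1/5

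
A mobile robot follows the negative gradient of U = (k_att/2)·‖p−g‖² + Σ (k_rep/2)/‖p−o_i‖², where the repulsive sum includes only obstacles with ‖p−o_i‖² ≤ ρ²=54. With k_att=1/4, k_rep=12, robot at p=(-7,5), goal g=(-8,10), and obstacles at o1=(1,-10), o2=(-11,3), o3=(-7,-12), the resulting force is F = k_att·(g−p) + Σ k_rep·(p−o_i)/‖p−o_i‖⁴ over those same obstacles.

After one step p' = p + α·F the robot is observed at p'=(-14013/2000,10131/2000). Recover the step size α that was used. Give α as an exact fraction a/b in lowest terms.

α = 1/20

F_att = 1/4·(g−p) = 1/4·(-1,5) = (-0.2500,1.2500)
o1: d²=289 > ρ²=54 → inactive
o2: d²=20 ≤ ρ²=54; F_rep = 12·(4,2)/20² = (0.1200,0.0600)
o3: d²=289 > ρ²=54 → inactive
F = F_att + ΣF_rep = (-0.1300,1.3100)
Δp = p'−p = (-0.0065,0.0655); α = Δx/Fx = (-13/2000) / (-13/100) = 1/20
check: Δy/Fy = (131/2000) / (131/100) = 1/20 ✓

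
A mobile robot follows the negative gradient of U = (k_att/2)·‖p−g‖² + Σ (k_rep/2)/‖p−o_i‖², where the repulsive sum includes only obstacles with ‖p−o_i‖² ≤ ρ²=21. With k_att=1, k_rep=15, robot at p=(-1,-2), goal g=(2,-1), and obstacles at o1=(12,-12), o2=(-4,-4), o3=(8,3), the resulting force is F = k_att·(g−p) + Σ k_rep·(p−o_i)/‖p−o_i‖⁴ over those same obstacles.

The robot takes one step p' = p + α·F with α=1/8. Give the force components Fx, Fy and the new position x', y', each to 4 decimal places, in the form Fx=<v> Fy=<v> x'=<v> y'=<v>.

F_att = 1·(g−p) = 1·(3,1) = (3.0000,1.0000)
o1: d²=269 > ρ²=21 → inactive
o2: d²=13 ≤ ρ²=21; F_rep = 15·(3,2)/13² = (0.2663,0.1775)
o3: d²=106 > ρ²=21 → inactive
F = F_att + ΣF_rep = (3.2663,1.1775)
p' = p + 1/8·F = (-0.5917,-1.8528)

Fx=3.2663 Fy=1.1775 x'=-0.5917 y'=-1.8528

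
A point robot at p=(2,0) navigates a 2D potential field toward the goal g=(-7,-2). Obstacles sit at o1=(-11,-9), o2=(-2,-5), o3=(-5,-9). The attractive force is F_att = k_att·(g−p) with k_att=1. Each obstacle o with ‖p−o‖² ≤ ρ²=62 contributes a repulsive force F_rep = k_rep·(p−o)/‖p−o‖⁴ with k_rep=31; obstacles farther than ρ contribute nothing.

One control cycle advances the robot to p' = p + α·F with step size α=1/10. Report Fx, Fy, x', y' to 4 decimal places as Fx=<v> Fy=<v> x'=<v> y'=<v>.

F_att = 1·(g−p) = 1·(-9,-2) = (-9.0000,-2.0000)
o1: d²=250 > ρ²=62 → inactive
o2: d²=41 ≤ ρ²=62; F_rep = 31·(4,5)/41² = (0.0738,0.0922)
o3: d²=130 > ρ²=62 → inactive
F = F_att + ΣF_rep = (-8.9262,-1.9078)
p' = p + 1/10·F = (1.1074,-0.1908)

Fx=-8.9262 Fy=-1.9078 x'=1.1074 y'=-0.1908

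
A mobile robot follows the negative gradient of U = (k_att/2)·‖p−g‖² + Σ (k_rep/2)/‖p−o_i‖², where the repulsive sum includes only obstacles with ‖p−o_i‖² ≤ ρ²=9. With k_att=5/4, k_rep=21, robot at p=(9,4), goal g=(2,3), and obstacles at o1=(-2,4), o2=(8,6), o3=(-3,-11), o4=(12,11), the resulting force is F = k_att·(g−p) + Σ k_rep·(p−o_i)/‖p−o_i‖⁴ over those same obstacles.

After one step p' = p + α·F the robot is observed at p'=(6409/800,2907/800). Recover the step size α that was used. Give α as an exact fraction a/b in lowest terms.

F_att = 5/4·(g−p) = 5/4·(-7,-1) = (-8.7500,-1.2500)
o1: d²=121 > ρ²=9 → inactive
o2: d²=5 ≤ ρ²=9; F_rep = 21·(1,-2)/5² = (0.8400,-1.6800)
o3: d²=369 > ρ²=9 → inactive
o4: d²=58 > ρ²=9 → inactive
F = F_att + ΣF_rep = (-7.9100,-2.9300)
Δp = p'−p = (-0.9888,-0.3663); α = Δx/Fx = (-791/800) / (-791/100) = 1/8
check: Δy/Fy = (-293/800) / (-293/100) = 1/8 ✓

α = 1/8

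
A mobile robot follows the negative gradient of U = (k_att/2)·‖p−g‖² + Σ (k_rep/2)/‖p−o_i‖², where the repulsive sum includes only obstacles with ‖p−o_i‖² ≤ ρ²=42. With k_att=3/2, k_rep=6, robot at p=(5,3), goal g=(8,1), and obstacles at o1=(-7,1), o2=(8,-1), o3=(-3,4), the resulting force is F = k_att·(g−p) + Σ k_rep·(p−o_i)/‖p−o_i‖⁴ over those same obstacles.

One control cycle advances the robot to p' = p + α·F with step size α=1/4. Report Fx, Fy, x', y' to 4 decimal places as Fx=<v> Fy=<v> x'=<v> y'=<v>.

F_att = 3/2·(g−p) = 3/2·(3,-2) = (4.5000,-3.0000)
o1: d²=148 > ρ²=42 → inactive
o2: d²=25 ≤ ρ²=42; F_rep = 6·(-3,4)/25² = (-0.0288,0.0384)
o3: d²=65 > ρ²=42 → inactive
F = F_att + ΣF_rep = (4.4712,-2.9616)
p' = p + 1/4·F = (6.1178,2.2596)

Fx=4.4712 Fy=-2.9616 x'=6.1178 y'=2.2596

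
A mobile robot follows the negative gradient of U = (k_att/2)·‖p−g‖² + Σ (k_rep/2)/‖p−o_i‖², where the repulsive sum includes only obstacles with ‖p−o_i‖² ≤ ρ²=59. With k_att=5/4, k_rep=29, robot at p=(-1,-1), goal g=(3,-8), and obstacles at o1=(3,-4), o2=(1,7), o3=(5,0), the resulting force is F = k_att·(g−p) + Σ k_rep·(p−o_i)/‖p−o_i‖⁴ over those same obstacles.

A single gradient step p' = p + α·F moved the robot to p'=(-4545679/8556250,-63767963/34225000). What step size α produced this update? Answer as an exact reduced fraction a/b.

α = 1/10

F_att = 5/4·(g−p) = 5/4·(4,-7) = (5.0000,-8.7500)
o1: d²=25 ≤ ρ²=59; F_rep = 29·(-4,3)/25² = (-0.1856,0.1392)
o2: d²=68 > ρ²=59 → inactive
o3: d²=37 ≤ ρ²=59; F_rep = 29·(-6,-1)/37² = (-0.1271,-0.0212)
F = F_att + ΣF_rep = (4.6873,-8.6320)
Δp = p'−p = (0.4687,-0.8632); α = Δx/Fx = (4010571/8556250) / (4010571/855625) = 1/10
check: Δy/Fy = (-29542963/34225000) / (-29542963/3422500) = 1/10 ✓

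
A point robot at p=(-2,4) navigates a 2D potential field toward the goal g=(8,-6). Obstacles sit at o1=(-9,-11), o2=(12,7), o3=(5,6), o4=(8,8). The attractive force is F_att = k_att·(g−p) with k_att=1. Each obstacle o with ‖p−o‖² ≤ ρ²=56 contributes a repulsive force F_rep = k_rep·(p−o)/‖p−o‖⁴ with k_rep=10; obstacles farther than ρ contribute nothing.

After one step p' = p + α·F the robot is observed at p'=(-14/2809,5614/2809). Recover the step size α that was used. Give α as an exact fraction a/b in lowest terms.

α = 1/5

F_att = 1·(g−p) = 1·(10,-10) = (10.0000,-10.0000)
o1: d²=274 > ρ²=56 → inactive
o2: d²=205 > ρ²=56 → inactive
o3: d²=53 ≤ ρ²=56; F_rep = 10·(-7,-2)/53² = (-0.0249,-0.0071)
o4: d²=116 > ρ²=56 → inactive
F = F_att + ΣF_rep = (9.9751,-10.0071)
Δp = p'−p = (1.9950,-2.0014); α = Δx/Fx = (5604/2809) / (28020/2809) = 1/5
check: Δy/Fy = (-5622/2809) / (-28110/2809) = 1/5 ✓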